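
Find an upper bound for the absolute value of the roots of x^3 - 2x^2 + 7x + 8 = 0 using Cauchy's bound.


Cauchy's bound: all roots r satisfy |r| <= 1 + max(|a_i/a_n|) for i = 0,...,n-1
where a_n is the leading coefficient.

Coefficients: [1, -2, 7, 8]
Leading coefficient a_n = 1
Ratios |a_i/a_n|: 2, 7, 8
Maximum ratio: 8
Cauchy's bound: |r| <= 1 + 8 = 9

Upper bound = 9


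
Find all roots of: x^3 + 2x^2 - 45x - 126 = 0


Let p(x) = x^3 + 2x^2 - 45x - 126. By the rational root theorem (leading coefficient 1), any rational root is an integer divisor of 126: try ±1, ±2, ... in turn.
Test x = 1: value = -168 ≠ 0.
Test x = -1: value = -80 ≠ 0.
Test x = 2: value = -200 ≠ 0.
Test x = -2: value = -36 ≠ 0.
Test x = 3: value = -216 ≠ 0.
Test x = -3: value = 0 ✓, so (x + 3) is a factor.
Synthetic division by (x + 3): bring down 1; 1(-3) + 2 = -1; (-1)(-3) - 45 = -42; (-42)(-3) - 126 = 0 → quotient x^2 - x - 42, remainder 0.
Solve the quadratic x^2 - x - 42 = 0: discriminant = (-1)^2 - 4(1)(-42) = 1 + 168 = 169.
sqrt(169) = 13, so x = (1 ± 13)/2: x = 7 or x = -6.
Collecting all roots found:

x = -6, x = -3, x = 7


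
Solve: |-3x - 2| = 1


An absolute value equation |expr| = 1 gives two cases:
Case 1: -3x - 2 = 1
  -3x = 3, so x = -1
Case 2: -3x - 2 = -1
  -3x = 1, so x = -1/3

x = -1, x = -1/3


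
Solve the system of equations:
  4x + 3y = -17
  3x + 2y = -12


Using Cramer's rule:
Determinant D = (4)(2) - (3)(3) = 8 - 9 = -1
Dx = (-17)(2) - (-12)(3) = -34 + 36 = 2
Dy = (4)(-12) - (3)(-17) = -48 + 51 = 3
x = Dx/D = 2/-1 = -2
y = Dy/D = 3/-1 = -3

x = -2, y = -3


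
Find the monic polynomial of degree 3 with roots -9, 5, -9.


A monic polynomial with roots -9, 5, -9 is:
p(x) = (x + 9)(x - 5)(x + 9)
After multiplying by (x + 9): x + 9
After multiplying by (x - 5): x^2 + 4x - 45
After multiplying by (x + 9): x^3 + 13x^2 - 9x - 405

x^3 + 13x^2 - 9x - 405


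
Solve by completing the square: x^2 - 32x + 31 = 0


Start: x^2 - 32x + 31 = 0
Move constant: x^2 - 32x = -31
Half of -32 is -16, squared is 256
Add 256 to both sides: x^2 - 32x + 256 = 225
(x - 16)^2 = 225
x - 16 = ±15
x = 16 + 15 = 31 or x = 16 - 15 = 1

x = 1, x = 31


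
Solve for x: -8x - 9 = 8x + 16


Starting with: -8x - 9 = 8x + 16
Move all x terms to left: (-8 - 8)x = 16 + 9
Simplify: -16x = 25
Divide both sides by -16: x = -25/16

x = -25/16


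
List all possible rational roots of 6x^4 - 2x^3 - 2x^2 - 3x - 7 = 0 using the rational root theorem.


Rational root theorem: possible roots are ±p/q where:
  p divides the constant term (-7): p ∈ {1, 7}
  q divides the leading coefficient (6): q ∈ {1, 2, 3, 6}

All possible rational roots: -7, -7/2, -7/3, -7/6, -1, -1/2, -1/3, -1/6, 1/6, 1/3, 1/2, 1, 7/6, 7/3, 7/2, 7

-7, -7/2, -7/3, -7/6, -1, -1/2, -1/3, -1/6, 1/6, 1/3, 1/2, 1, 7/6, 7/3, 7/2, 7


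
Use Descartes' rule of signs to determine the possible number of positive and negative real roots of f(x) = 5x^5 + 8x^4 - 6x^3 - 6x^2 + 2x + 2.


Descartes' rule of signs:

For positive roots, count sign changes in f(x) = 5x^5 + 8x^4 - 6x^3 - 6x^2 + 2x + 2:
Signs of coefficients: +, +, -, -, +, +
Number of sign changes: 2
Possible positive real roots: 2, 0

For negative roots, examine f(-x) = -5x^5 + 8x^4 + 6x^3 - 6x^2 - 2x + 2:
Signs of coefficients: -, +, +, -, -, +
Number of sign changes: 3
Possible negative real roots: 3, 1

Positive roots: 2 or 0; Negative roots: 3 or 1


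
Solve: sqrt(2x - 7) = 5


Square both sides: 2x - 7 = 5^2 = 25
2x = 25 + 7 = 32
x = 16
Check: sqrt(2*16 - 7) = sqrt(25) = 5 ✓

x = 16


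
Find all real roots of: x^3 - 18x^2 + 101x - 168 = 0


Let p(x) = x^3 - 18x^2 + 101x - 168. By the rational root theorem (leading coefficient 1), any rational root is an integer divisor of 168: try ±1, ±2, ... in turn.
Test x = 1: value = -84 ≠ 0.
Test x = -1: value = -288 ≠ 0.
Test x = 2: value = -30 ≠ 0.
Test x = -2: value = -450 ≠ 0.
Test x = 3: value = 0 ✓, so (x - 3) is a factor.
Synthetic division by (x - 3): bring down 1; 1(3) - 18 = -15; (-15)(3) + 101 = 56; 56(3) - 168 = 0 → quotient x^2 - 15x + 56, remainder 0.
Solve the quadratic x^2 - 15x + 56 = 0: discriminant = (-15)^2 - 4(1)(56) = 225 - 224 = 1.
sqrt(1) = 1, so x = (15 ± 1)/2: x = 8 or x = 7.

x = 3, x = 7, x = 8


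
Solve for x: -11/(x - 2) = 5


Multiply both sides by (x - 2): -11 = 5(x - 2)
Distribute: -11 = 5x - 10
5x = -11 + 10 = -1
x = -1/5

x = -1/5


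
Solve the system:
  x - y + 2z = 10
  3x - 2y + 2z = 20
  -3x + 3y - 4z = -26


Using Cramer's rule. Expand each determinant along the first row.
D  = 1*[(-2)*(-4) - 2*3] - (-1)*[3*(-4) - 2*(-3)] + 2*[3*3 - (-2)*(-3)]
  = 1*(2) - (-1)*(-6) + 2*(3) = 2
Dx = 10*[(-2)*(-4) - 2*3] - (-1)*[20*(-4) - 2*(-26)] + 2*[20*3 - (-2)*(-26)]
  = 10*(2) - (-1)*(-28) + 2*(8) = 8
Dy = 1*[20*(-4) - 2*(-26)] - 10*[3*(-4) - 2*(-3)] + 2*[3*(-26) - 20*(-3)]
  = 1*(-28) - 10*(-6) + 2*(-18) = -4
Dz = 1*[(-2)*(-26) - 20*3] - (-1)*[3*(-26) - 20*(-3)] + 10*[3*3 - (-2)*(-3)]
  = 1*(-8) - (-1)*(-18) + 10*(3) = 4
x = Dx/D = 8/2 = 4, y = Dy/D = -4/2 = -2, z = Dz/D = 4/2 = 2
Check eq1: (1)(4) + (-1)(-2) + (2)(2) = 10 = 10 ✓
Check eq2: (3)(4) + (-2)(-2) + (2)(2) = 20 = 20 ✓
Check eq3: (-3)(4) + (3)(-2) + (-4)(2) = -26 = -26 ✓

x = 4, y = -2, z = 2


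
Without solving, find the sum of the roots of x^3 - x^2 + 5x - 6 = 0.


By Vieta's formulas for x^3 + bx^2 + cx + d = 0:
  r1 + r2 + r3 = -b/a = 1
  r1*r2 + r1*r3 + r2*r3 = c/a = 5
  r1*r2*r3 = -d/a = 6


Sum = 1


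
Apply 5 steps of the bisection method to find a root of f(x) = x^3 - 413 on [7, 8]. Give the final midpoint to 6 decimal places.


f(x) = x^3 - 413
f(7) = -70 < 0
f(8) = 99 > 0

Step 1: midpoint = (7.000000 + 8.000000)/2 = 7.500000
  f(7.500000) = 8.875000
  f(mid) > 0, so root is in [7.000000, 7.500000]

Step 2: midpoint = (7.000000 + 7.500000)/2 = 7.250000
  f(7.250000) = -31.921875
  f(mid) < 0, so root is in [7.250000, 7.500000]

Step 3: midpoint = (7.250000 + 7.500000)/2 = 7.375000
  f(7.375000) = -11.869141
  f(mid) < 0, so root is in [7.375000, 7.500000]

Step 4: midpoint = (7.375000 + 7.500000)/2 = 7.437500
  f(7.437500) = -1.584229
  f(mid) < 0, so root is in [7.437500, 7.500000]

Step 5: midpoint = (7.437500 + 7.500000)/2 = 7.468750
  f(7.468750) = 3.623505
  f(mid) > 0, so root is in [7.437500, 7.468750]

midpoint = 7.468750


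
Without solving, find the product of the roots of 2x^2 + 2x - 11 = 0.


By Vieta's formulas for ax^2 + bx + c = 0:
  Sum of roots = -b/a
  Product of roots = c/a

Here a = 2, b = 2, c = -11
Sum = -(2)/2 = -1
Product = -11/2 = -11/2

Product = -11/2


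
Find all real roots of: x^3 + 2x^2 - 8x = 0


The constant term is 0, so x = 0 is a root. Factor out x:
  x(x^2 + 2x - 8) = 0
Solve the quadratic x^2 + 2x - 8 = 0: discriminant = 2^2 - 4(1)(-8) = 4 + 32 = 36.
sqrt(36) = 6, so x = (-2 ± 6)/2: x = 2 or x = -4.

x = -4, x = 0, x = 2


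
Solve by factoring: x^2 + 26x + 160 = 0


We need two numbers that multiply to 160 and add to 26.
Those numbers are 10 and 16 (since 10 * 16 = 160 and 10 + 16 = 26).
So x^2 + 26x + 160 = (x + 10)(x + 16) = 0
Setting each factor to zero: x = -10 or x = -16

x = -16, x = -10


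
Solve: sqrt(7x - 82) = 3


Square both sides: 7x - 82 = 3^2 = 9
7x = 9 + 82 = 91
x = 13
Check: sqrt(7*13 - 82) = sqrt(9) = 3 ✓

x = 13


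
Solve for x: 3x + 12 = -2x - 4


Starting with: 3x + 12 = -2x - 4
Move all x terms to left: (3 + 2)x = -4 - 12
Simplify: 5x = -16
Divide both sides by 5: x = -16/5

x = -16/5


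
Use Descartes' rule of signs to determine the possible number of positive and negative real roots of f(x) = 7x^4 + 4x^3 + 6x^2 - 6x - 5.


Descartes' rule of signs:

For positive roots, count sign changes in f(x) = 7x^4 + 4x^3 + 6x^2 - 6x - 5:
Signs of coefficients: +, +, +, -, -
Number of sign changes: 1
Possible positive real roots: 1

For negative roots, examine f(-x) = 7x^4 - 4x^3 + 6x^2 + 6x - 5:
Signs of coefficients: +, -, +, +, -
Number of sign changes: 3
Possible negative real roots: 3, 1

Positive roots: 1; Negative roots: 3 or 1


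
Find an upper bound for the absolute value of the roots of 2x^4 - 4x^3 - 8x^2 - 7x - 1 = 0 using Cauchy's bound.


Cauchy's bound: all roots r satisfy |r| <= 1 + max(|a_i/a_n|) for i = 0,...,n-1
where a_n is the leading coefficient.

Coefficients: [2, -4, -8, -7, -1]
Leading coefficient a_n = 2
Ratios |a_i/a_n|: 2, 4, 7/2, 1/2
Maximum ratio: 4
Cauchy's bound: |r| <= 1 + 4 = 5

Upper bound = 5


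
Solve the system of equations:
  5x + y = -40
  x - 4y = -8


Using Cramer's rule:
Determinant D = (5)(-4) - (1)(1) = -20 - 1 = -21
Dx = (-40)(-4) - (-8)(1) = 160 + 8 = 168
Dy = (5)(-8) - (1)(-40) = -40 + 40 = 0
x = Dx/D = 168/-21 = -8
y = Dy/D = 0/-21 = 0

x = -8, y = 0


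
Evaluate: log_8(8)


We need the exponent such that 8^? = 8
8^1 = 8
Therefore log_8(8) = 1

1


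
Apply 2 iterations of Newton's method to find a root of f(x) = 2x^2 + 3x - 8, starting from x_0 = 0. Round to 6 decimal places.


Newton's method: x_(n+1) = x_n - f(x_n)/f'(x_n)
f(x) = 2x^2 + 3x - 8
f'(x) = 4x + 3

Iteration 1:
  f(0.000000) = -8.000000
  f'(0.000000) = 3.000000
  x_1 = 0.000000 - (-8.000000)/(3.000000) = 2.666667

Iteration 2:
  f(2.666667) = 14.222222
  f'(2.666667) = 13.666667
  x_2 = 2.666667 - (14.222222)/(13.666667) = 1.626016

x_2 = 1.626016


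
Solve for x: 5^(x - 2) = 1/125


Express both sides with the same base.
1/125 = 5^(-3)
Since the bases match, equate exponents: x - 2 = -3
So x = -3 - (-2) = -1

x = -1


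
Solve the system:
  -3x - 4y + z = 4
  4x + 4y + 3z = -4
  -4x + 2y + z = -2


Using Cramer's rule. Expand each determinant along the first row.
D  = (-3)*[4*1 - 3*2] - (-4)*[4*1 - 3*(-4)] + 1*[4*2 - 4*(-4)]
  = (-3)*(-2) - (-4)*(16) + 1*(24) = 94
Dx = 4*[4*1 - 3*2] - (-4)*[(-4)*1 - 3*(-2)] + 1*[(-4)*2 - 4*(-2)]
  = 4*(-2) - (-4)*(2) + 1*(0) = 0
Dy = (-3)*[(-4)*1 - 3*(-2)] - 4*[4*1 - 3*(-4)] + 1*[4*(-2) - (-4)*(-4)]
  = (-3)*(2) - 4*(16) + 1*(-24) = -94
Dz = (-3)*[4*(-2) - (-4)*2] - (-4)*[4*(-2) - (-4)*(-4)] + 4*[4*2 - 4*(-4)]
  = (-3)*(0) - (-4)*(-24) + 4*(24) = 0
x = Dx/D = 0/94 = 0, y = Dy/D = -94/94 = -1, z = Dz/D = 0/94 = 0
Check eq1: (-3)(0) + (-4)(-1) + (1)(0) = 4 = 4 ✓
Check eq2: (4)(0) + (4)(-1) + (3)(0) = -4 = -4 ✓
Check eq3: (-4)(0) + (2)(-1) + (1)(0) = -2 = -2 ✓

x = 0, y = -1, z = 0


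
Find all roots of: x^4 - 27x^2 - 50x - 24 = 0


Let p(x) = x^4 - 27x^2 - 50x - 24. By the rational root theorem (leading coefficient 1), any rational root is an integer divisor of 24: try ±1, ±2, ... in turn.
Test x = 1: value = -100 ≠ 0.
Test x = -1: value = 0 ✓, so (x + 1) is a factor.
Synthetic division by (x + 1): bring down 1; 1(-1) + 0 = -1; (-1)(-1) - 27 = -26; (-26)(-1) - 50 = -24; (-24)(-1) - 24 = 0 → quotient x^3 - x^2 - 26x - 24, remainder 0.
Continue with the quotient x^3 - x^2 - 26x - 24 (candidates must divide 24; re-test x = -1 first in case it repeats).
Test x = -1: value = 0 ✓, so (x + 1) is a factor.
Synthetic division by (x + 1): bring down 1; 1(-1) - 1 = -2; (-2)(-1) - 26 = -24; (-24)(-1) - 24 = 0 → quotient x^2 - 2x - 24, remainder 0.
Solve the quadratic x^2 - 2x - 24 = 0: discriminant = (-2)^2 - 4(1)(-24) = 4 + 96 = 100.
sqrt(100) = 10, so x = (2 ± 10)/2: x = 6 or x = -4.
Collecting all roots found:

x = -4, x = -1 (multiplicity 2), x = 6


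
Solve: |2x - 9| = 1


An absolute value equation |expr| = 1 gives two cases:
Case 1: 2x - 9 = 1
  2x = 10, so x = 5
Case 2: 2x - 9 = -1
  2x = 8, so x = 4

x = 4, x = 5


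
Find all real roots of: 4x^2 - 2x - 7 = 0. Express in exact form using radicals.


Using the quadratic formula: x = (-b ± sqrt(b^2 - 4ac)) / (2a)
Here a = 4, b = -2, c = -7
Discriminant = b^2 - 4ac = (-2)^2 - 4(4)(-7) = 4 + 112 = 116
Since discriminant = 116 > 0, there are two real roots.
x = (2 ± 2*sqrt(29)) / 8
Simplifying: x = (1 ± sqrt(29)) / 4
Numerically: x ≈ 1.5963 or x ≈ -1.0963

x = (1 + sqrt(29)) / 4 or x = (1 - sqrt(29)) / 4


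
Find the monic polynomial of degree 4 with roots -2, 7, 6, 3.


A monic polynomial with roots -2, 7, 6, 3 is:
p(x) = (x + 2)(x - 7)(x - 6)(x - 3)
After multiplying by (x + 2): x + 2
After multiplying by (x - 7): x^2 - 5x - 14
After multiplying by (x - 6): x^3 - 11x^2 + 16x + 84
After multiplying by (x - 3): x^4 - 14x^3 + 49x^2 + 36x - 252

x^4 - 14x^3 + 49x^2 + 36x - 252


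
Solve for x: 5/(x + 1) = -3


Multiply both sides by (x + 1): 5 = -3(x + 1)
Distribute: 5 = -3x - 3
-3x = 5 + 3 = 8
x = -8/3

x = -8/3


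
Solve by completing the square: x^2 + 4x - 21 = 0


Start: x^2 + 4x - 21 = 0
Move constant: x^2 + 4x = 21
Half of 4 is 2, squared is 4
Add 4 to both sides: x^2 + 4x + 4 = 25
(x + 2)^2 = 25
x + 2 = ±5
x = -2 + 5 = 3 or x = -2 - 5 = -7

x = -7, x = 3


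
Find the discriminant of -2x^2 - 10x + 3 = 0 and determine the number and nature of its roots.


For ax^2 + bx + c = 0, discriminant D = b^2 - 4ac
Here a = -2, b = -10, c = 3
D = (-10)^2 - 4(-2)(3) = 100 + 24 = 124

D = 124 > 0 but not a perfect square
The equation has 2 distinct real irrational roots.

Discriminant = 124, 2 distinct real irrational roots


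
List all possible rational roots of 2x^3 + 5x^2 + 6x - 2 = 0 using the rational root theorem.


Rational root theorem: possible roots are ±p/q where:
  p divides the constant term (-2): p ∈ {1, 2}
  q divides the leading coefficient (2): q ∈ {1, 2}

All possible rational roots: -2, -1, -1/2, 1/2, 1, 2

-2, -1, -1/2, 1/2, 1, 2


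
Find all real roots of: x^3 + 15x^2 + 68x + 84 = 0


Let p(x) = x^3 + 15x^2 + 68x + 84. By the rational root theorem (leading coefficient 1), any rational root is an integer divisor of 84: try ±1, ±2, ... in turn.
Test x = 1: value = 168 ≠ 0.
Test x = -1: value = 30 ≠ 0.
Test x = 2: value = 288 ≠ 0.
Test x = -2: value = 0 ✓, so (x + 2) is a factor.
Synthetic division by (x + 2): bring down 1; 1(-2) + 15 = 13; 13(-2) + 68 = 42; 42(-2) + 84 = 0 → quotient x^2 + 13x + 42, remainder 0.
Solve the quadratic x^2 + 13x + 42 = 0: discriminant = 13^2 - 4(1)(42) = 169 - 168 = 1.
sqrt(1) = 1, so x = (-13 ± 1)/2: x = -6 or x = -7.

x = -7, x = -6, x = -2


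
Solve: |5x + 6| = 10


An absolute value equation |expr| = 10 gives two cases:
Case 1: 5x + 6 = 10
  5x = 4, so x = 4/5
Case 2: 5x + 6 = -10
  5x = -16, so x = -16/5

x = -16/5, x = 4/5


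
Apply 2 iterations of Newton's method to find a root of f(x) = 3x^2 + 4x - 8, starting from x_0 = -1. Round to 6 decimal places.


Newton's method: x_(n+1) = x_n - f(x_n)/f'(x_n)
f(x) = 3x^2 + 4x - 8
f'(x) = 6x + 4

Iteration 1:
  f(-1.000000) = -9.000000
  f'(-1.000000) = -2.000000
  x_1 = -1.000000 - (-9.000000)/(-2.000000) = -5.500000

Iteration 2:
  f(-5.500000) = 60.750000
  f'(-5.500000) = -29.000000
  x_2 = -5.500000 - (60.750000)/(-29.000000) = -3.405172

x_2 = -3.405172


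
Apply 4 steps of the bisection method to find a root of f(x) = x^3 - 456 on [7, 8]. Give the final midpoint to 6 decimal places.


f(x) = x^3 - 456
f(7) = -113 < 0
f(8) = 56 > 0

Step 1: midpoint = (7.000000 + 8.000000)/2 = 7.500000
  f(7.500000) = -34.125000
  f(mid) < 0, so root is in [7.500000, 8.000000]

Step 2: midpoint = (7.500000 + 8.000000)/2 = 7.750000
  f(7.750000) = 9.484375
  f(mid) > 0, so root is in [7.500000, 7.750000]

Step 3: midpoint = (7.500000 + 7.750000)/2 = 7.625000
  f(7.625000) = -12.677734
  f(mid) < 0, so root is in [7.625000, 7.750000]

Step 4: midpoint = (7.625000 + 7.750000)/2 = 7.687500
  f(7.687500) = -1.686768
  f(mid) < 0, so root is in [7.687500, 7.750000]

midpoint = 7.687500


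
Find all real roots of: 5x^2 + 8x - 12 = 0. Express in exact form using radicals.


Using the quadratic formula: x = (-b ± sqrt(b^2 - 4ac)) / (2a)
Here a = 5, b = 8, c = -12
Discriminant = b^2 - 4ac = 8^2 - 4(5)(-12) = 64 + 240 = 304
Since discriminant = 304 > 0, there are two real roots.
x = (-8 ± 4*sqrt(19)) / 10
Simplifying: x = (-4 ± 2*sqrt(19)) / 5
Numerically: x ≈ 0.9436 or x ≈ -2.5436

x = (-4 + 2*sqrt(19)) / 5 or x = (-4 - 2*sqrt(19)) / 5


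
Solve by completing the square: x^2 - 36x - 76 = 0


Start: x^2 - 36x - 76 = 0
Move constant: x^2 - 36x = 76
Half of -36 is -18, squared is 324
Add 324 to both sides: x^2 - 36x + 324 = 400
(x - 18)^2 = 400
x - 18 = ±20
x = 18 + 20 = 38 or x = 18 - 20 = -2

x = -2, x = 38


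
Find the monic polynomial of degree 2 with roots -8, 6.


A monic polynomial with roots -8, 6 is:
p(x) = (x + 8)(x - 6)
After multiplying by (x + 8): x + 8
After multiplying by (x - 6): x^2 + 2x - 48

x^2 + 2x - 48


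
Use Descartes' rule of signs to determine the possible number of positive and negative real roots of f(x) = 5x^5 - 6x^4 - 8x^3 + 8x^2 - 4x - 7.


Descartes' rule of signs:

For positive roots, count sign changes in f(x) = 5x^5 - 6x^4 - 8x^3 + 8x^2 - 4x - 7:
Signs of coefficients: +, -, -, +, -, -
Number of sign changes: 3
Possible positive real roots: 3, 1

For negative roots, examine f(-x) = -5x^5 - 6x^4 + 8x^3 + 8x^2 + 4x - 7:
Signs of coefficients: -, -, +, +, +, -
Number of sign changes: 2
Possible negative real roots: 2, 0

Positive roots: 3 or 1; Negative roots: 2 or 0


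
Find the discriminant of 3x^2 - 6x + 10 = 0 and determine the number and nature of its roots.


For ax^2 + bx + c = 0, discriminant D = b^2 - 4ac
Here a = 3, b = -6, c = 10
D = (-6)^2 - 4(3)(10) = 36 - 120 = -84

D = -84 < 0
The equation has no real roots (2 complex conjugate roots).

Discriminant = -84, no real roots (2 complex conjugate roots)


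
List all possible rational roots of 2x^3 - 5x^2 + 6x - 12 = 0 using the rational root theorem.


Rational root theorem: possible roots are ±p/q where:
  p divides the constant term (-12): p ∈ {1, 2, 3, 4, 6, 12}
  q divides the leading coefficient (2): q ∈ {1, 2}

All possible rational roots: -12, -6, -4, -3, -2, -3/2, -1, -1/2, 1/2, 1, 3/2, 2, 3, 4, 6, 12

-12, -6, -4, -3, -2, -3/2, -1, -1/2, 1/2, 1, 3/2, 2, 3, 4, 6, 12


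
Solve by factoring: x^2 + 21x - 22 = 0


We need two numbers that multiply to -22 and add to 21.
Those numbers are -1 and 22 (since (-1) * 22 = -22 and (-1) + 22 = 21).
So x^2 + 21x - 22 = (x - 1)(x + 22) = 0
Setting each factor to zero: x = 1 or x = -22

x = -22, x = 1


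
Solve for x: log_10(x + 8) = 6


Convert to exponential form: x + 8 = 10^6 = 1000000
x = 1000000 - 8 = 999992
Check: log_10(999992 + 8) = log_10(1000000) = log_10(1000000) = 6 ✓

x = 999992


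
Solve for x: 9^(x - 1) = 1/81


Express both sides with the same base.
1/81 = 9^(-2)
Since the bases match, equate exponents: x - 1 = -2
So x = -2 - (-1) = -1

x = -1


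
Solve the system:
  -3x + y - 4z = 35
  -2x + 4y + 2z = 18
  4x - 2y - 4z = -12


Using Cramer's rule. Expand each determinant along the first row.
D  = (-3)*[4*(-4) - 2*(-2)] - 1*[(-2)*(-4) - 2*4] + (-4)*[(-2)*(-2) - 4*4]
  = (-3)*(-12) - 1*(0) + (-4)*(-12) = 84
Dx = 35*[4*(-4) - 2*(-2)] - 1*[18*(-4) - 2*(-12)] + (-4)*[18*(-2) - 4*(-12)]
  = 35*(-12) - 1*(-48) + (-4)*(12) = -420
Dy = (-3)*[18*(-4) - 2*(-12)] - 35*[(-2)*(-4) - 2*4] + (-4)*[(-2)*(-12) - 18*4]
  = (-3)*(-48) - 35*(0) + (-4)*(-48) = 336
Dz = (-3)*[4*(-12) - 18*(-2)] - 1*[(-2)*(-12) - 18*4] + 35*[(-2)*(-2) - 4*4]
  = (-3)*(-12) - 1*(-48) + 35*(-12) = -336
x = Dx/D = -420/84 = -5, y = Dy/D = 336/84 = 4, z = Dz/D = -336/84 = -4
Check eq1: (-3)(-5) + (1)(4) + (-4)(-4) = 35 = 35 ✓
Check eq2: (-2)(-5) + (4)(4) + (2)(-4) = 18 = 18 ✓
Check eq3: (4)(-5) + (-2)(4) + (-4)(-4) = -12 = -12 ✓

x = -5, y = 4, z = -4


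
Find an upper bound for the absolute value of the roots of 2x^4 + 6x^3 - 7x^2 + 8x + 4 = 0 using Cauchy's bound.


Cauchy's bound: all roots r satisfy |r| <= 1 + max(|a_i/a_n|) for i = 0,...,n-1
where a_n is the leading coefficient.

Coefficients: [2, 6, -7, 8, 4]
Leading coefficient a_n = 2
Ratios |a_i/a_n|: 3, 7/2, 4, 2
Maximum ratio: 4
Cauchy's bound: |r| <= 1 + 4 = 5

Upper bound = 5


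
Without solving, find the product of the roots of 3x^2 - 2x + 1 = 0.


By Vieta's formulas for ax^2 + bx + c = 0:
  Sum of roots = -b/a
  Product of roots = c/a

Here a = 3, b = -2, c = 1
Sum = -(-2)/3 = 2/3
Product = 1/3 = 1/3

Product = 1/3


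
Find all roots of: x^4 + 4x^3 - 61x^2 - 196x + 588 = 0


Let p(x) = x^4 + 4x^3 - 61x^2 - 196x + 588. By the rational root theorem (leading coefficient 1), any rational root is an integer divisor of 588: try ±1, ±2, ... in turn.
Test x = 1: value = 336 ≠ 0.
Test x = -1: value = 720 ≠ 0.
Test x = 2: value = 0 ✓, so (x - 2) is a factor.
Synthetic division by (x - 2): bring down 1; 1(2) + 4 = 6; 6(2) - 61 = -49; (-49)(2) - 196 = -294; (-294)(2) + 588 = 0 → quotient x^3 + 6x^2 - 49x - 294, remainder 0.
Continue with the quotient x^3 + 6x^2 - 49x - 294 (candidates must divide 294; re-test x = 2 first in case it repeats).
Test x = 2: value = -360 ≠ 0.
Test x = -2: value = -180 ≠ 0.
Test x = 3: value = -360 ≠ 0.
Test x = -3: value = -120 ≠ 0.
Test x = 6: value = -156 ≠ 0.
Test x = -6: value = 0 ✓, so (x + 6) is a factor.
Synthetic division by (x + 6): bring down 1; 1(-6) + 6 = 0; 0(-6) - 49 = -49; (-49)(-6) - 294 = 0 → quotient x^2 - 49, remainder 0.
Solve the quadratic x^2 - 49 = 0: discriminant = 0^2 - 4(1)(-49) = 0 + 196 = 196.
sqrt(196) = 14, so x = (0 ± 14)/2: x = 7 or x = -7.
Collecting all roots found:

x = -7, x = -6, x = 2, x = 7


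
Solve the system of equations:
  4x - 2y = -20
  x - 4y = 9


Using Cramer's rule:
Determinant D = (4)(-4) - (1)(-2) = -16 + 2 = -14
Dx = (-20)(-4) - (9)(-2) = 80 + 18 = 98
Dy = (4)(9) - (1)(-20) = 36 + 20 = 56
x = Dx/D = 98/-14 = -7
y = Dy/D = 56/-14 = -4

x = -7, y = -4


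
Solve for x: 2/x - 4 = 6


Subtract -4 from both sides: 2/x = 10
Multiply both sides by x: 2 = 10 * x
Divide by 10: x = 1/5

x = 1/5


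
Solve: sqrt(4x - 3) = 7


Square both sides: 4x - 3 = 7^2 = 49
4x = 49 + 3 = 52
x = 13
Check: sqrt(4*13 - 3) = sqrt(49) = 7 ✓

x = 13


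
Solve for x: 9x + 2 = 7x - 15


Starting with: 9x + 2 = 7x - 15
Move all x terms to left: (9 - 7)x = -15 - 2
Simplify: 2x = -17
Divide both sides by 2: x = -17/2

x = -17/2


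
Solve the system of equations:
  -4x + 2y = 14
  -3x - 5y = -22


Using Cramer's rule:
Determinant D = (-4)(-5) - (-3)(2) = 20 + 6 = 26
Dx = (14)(-5) - (-22)(2) = -70 + 44 = -26
Dy = (-4)(-22) - (-3)(14) = 88 + 42 = 130
x = Dx/D = -26/26 = -1
y = Dy/D = 130/26 = 5

x = -1, y = 5


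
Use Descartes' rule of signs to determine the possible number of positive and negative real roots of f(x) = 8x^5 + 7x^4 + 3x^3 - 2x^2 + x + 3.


Descartes' rule of signs:

For positive roots, count sign changes in f(x) = 8x^5 + 7x^4 + 3x^3 - 2x^2 + x + 3:
Signs of coefficients: +, +, +, -, +, +
Number of sign changes: 2
Possible positive real roots: 2, 0

For negative roots, examine f(-x) = -8x^5 + 7x^4 - 3x^3 - 2x^2 - x + 3:
Signs of coefficients: -, +, -, -, -, +
Number of sign changes: 3
Possible negative real roots: 3, 1

Positive roots: 2 or 0; Negative roots: 3 or 1


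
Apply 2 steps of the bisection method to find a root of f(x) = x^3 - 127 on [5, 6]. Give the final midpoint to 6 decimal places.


f(x) = x^3 - 127
f(5) = -2 < 0
f(6) = 89 > 0

Step 1: midpoint = (5.000000 + 6.000000)/2 = 5.500000
  f(5.500000) = 39.375000
  f(mid) > 0, so root is in [5.000000, 5.500000]

Step 2: midpoint = (5.000000 + 5.500000)/2 = 5.250000
  f(5.250000) = 17.703125
  f(mid) > 0, so root is in [5.000000, 5.250000]

midpoint = 5.250000


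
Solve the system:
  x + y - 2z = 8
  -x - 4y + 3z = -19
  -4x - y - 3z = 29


Using Cramer's rule. Expand each determinant along the first row.
D  = 1*[(-4)*(-3) - 3*(-1)] - 1*[(-1)*(-3) - 3*(-4)] + (-2)*[(-1)*(-1) - (-4)*(-4)]
  = 1*(15) - 1*(15) + (-2)*(-15) = 30
Dx = 8*[(-4)*(-3) - 3*(-1)] - 1*[(-19)*(-3) - 3*29] + (-2)*[(-19)*(-1) - (-4)*29]
  = 8*(15) - 1*(-30) + (-2)*(135) = -120
Dy = 1*[(-19)*(-3) - 3*29] - 8*[(-1)*(-3) - 3*(-4)] + (-2)*[(-1)*29 - (-19)*(-4)]
  = 1*(-30) - 8*(15) + (-2)*(-105) = 60
Dz = 1*[(-4)*29 - (-19)*(-1)] - 1*[(-1)*29 - (-19)*(-4)] + 8*[(-1)*(-1) - (-4)*(-4)]
  = 1*(-135) - 1*(-105) + 8*(-15) = -150
x = Dx/D = -120/30 = -4, y = Dy/D = 60/30 = 2, z = Dz/D = -150/30 = -5
Check eq1: (1)(-4) + (1)(2) + (-2)(-5) = 8 = 8 ✓
Check eq2: (-1)(-4) + (-4)(2) + (3)(-5) = -19 = -19 ✓
Check eq3: (-4)(-4) + (-1)(2) + (-3)(-5) = 29 = 29 ✓

x = -4, y = 2, z = -5


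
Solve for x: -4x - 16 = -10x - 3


Starting with: -4x - 16 = -10x - 3
Move all x terms to left: (-4 + 10)x = -3 + 16
Simplify: 6x = 13
Divide both sides by 6: x = 13/6

x = 13/6


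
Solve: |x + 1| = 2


An absolute value equation |expr| = 2 gives two cases:
Case 1: x + 1 = 2
  x = 1, so x = 1
Case 2: x + 1 = -2
  x = -3, so x = -3

x = -3, x = 1


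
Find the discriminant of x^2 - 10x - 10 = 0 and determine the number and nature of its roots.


For ax^2 + bx + c = 0, discriminant D = b^2 - 4ac
Here a = 1, b = -10, c = -10
D = (-10)^2 - 4(1)(-10) = 100 + 40 = 140

D = 140 > 0 but not a perfect square
The equation has 2 distinct real irrational roots.

Discriminant = 140, 2 distinct real irrational roots


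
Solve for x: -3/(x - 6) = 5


Multiply both sides by (x - 6): -3 = 5(x - 6)
Distribute: -3 = 5x - 30
5x = -3 + 30 = 27
x = 27/5

x = 27/5


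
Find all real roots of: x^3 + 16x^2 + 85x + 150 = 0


Let p(x) = x^3 + 16x^2 + 85x + 150. By the rational root theorem (leading coefficient 1), any rational root is an integer divisor of 150: try ±1, ±2, ... in turn.
Test x = 1: value = 252 ≠ 0.
Test x = -1: value = 80 ≠ 0.
Test x = 2: value = 392 ≠ 0.
Test x = -2: value = 36 ≠ 0.
Test x = 3: value = 576 ≠ 0.
Test x = -3: value = 12 ≠ 0.
Test x = 5: value = 1100 ≠ 0.
Test x = -5: value = 0 ✓, so (x + 5) is a factor.
Synthetic division by (x + 5): bring down 1; 1(-5) + 16 = 11; 11(-5) + 85 = 30; 30(-5) + 150 = 0 → quotient x^2 + 11x + 30, remainder 0.
Solve the quadratic x^2 + 11x + 30 = 0: discriminant = 11^2 - 4(1)(30) = 121 - 120 = 1.
sqrt(1) = 1, so x = (-11 ± 1)/2: x = -5 or x = -6.

x = -6, x = -5 (multiplicity 2)


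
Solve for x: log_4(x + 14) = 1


Convert to exponential form: x + 14 = 4^1 = 4
x = 4 - 14 = -10
Check: log_4(-10 + 14) = log_4(4) = log_4(4) = 1 ✓

x = -10


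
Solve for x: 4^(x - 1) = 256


Express both sides with the same base.
256 = 4^4
Since the bases match, equate exponents: x - 1 = 4
So x = 4 - (-1) = 5

x = 5


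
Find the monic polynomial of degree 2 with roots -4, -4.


A monic polynomial with roots -4, -4 is:
p(x) = (x + 4)(x + 4)
After multiplying by (x + 4): x + 4
After multiplying by (x + 4): x^2 + 8x + 16

x^2 + 8x + 16


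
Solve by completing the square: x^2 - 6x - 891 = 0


Start: x^2 - 6x - 891 = 0
Move constant: x^2 - 6x = 891
Half of -6 is -3, squared is 9
Add 9 to both sides: x^2 - 6x + 9 = 900
(x - 3)^2 = 900
x - 3 = ±30
x = 3 + 30 = 33 or x = 3 - 30 = -27

x = -27, x = 33


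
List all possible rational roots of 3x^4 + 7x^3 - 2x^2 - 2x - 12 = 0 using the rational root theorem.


Rational root theorem: possible roots are ±p/q where:
  p divides the constant term (-12): p ∈ {1, 2, 3, 4, 6, 12}
  q divides the leading coefficient (3): q ∈ {1, 3}

All possible rational roots: -12, -6, -4, -3, -2, -4/3, -1, -2/3, -1/3, 1/3, 2/3, 1, 4/3, 2, 3, 4, 6, 12

-12, -6, -4, -3, -2, -4/3, -1, -2/3, -1/3, 1/3, 2/3, 1, 4/3, 2, 3, 4, 6, 12


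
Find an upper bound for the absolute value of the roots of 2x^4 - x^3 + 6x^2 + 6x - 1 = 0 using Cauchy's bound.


Cauchy's bound: all roots r satisfy |r| <= 1 + max(|a_i/a_n|) for i = 0,...,n-1
where a_n is the leading coefficient.

Coefficients: [2, -1, 6, 6, -1]
Leading coefficient a_n = 2
Ratios |a_i/a_n|: 1/2, 3, 3, 1/2
Maximum ratio: 3
Cauchy's bound: |r| <= 1 + 3 = 4

Upper bound = 4


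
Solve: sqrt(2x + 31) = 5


Square both sides: 2x + 31 = 5^2 = 25
2x = 25 - 31 = -6
x = -3
Check: sqrt(2*(-3) + 31) = sqrt(25) = 5 ✓

x = -3


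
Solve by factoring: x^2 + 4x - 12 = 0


We need two numbers that multiply to -12 and add to 4.
Those numbers are -2 and 6 (since (-2) * 6 = -12 and (-2) + 6 = 4).
So x^2 + 4x - 12 = (x - 2)(x + 6) = 0
Setting each factor to zero: x = 2 or x = -6

x = -6, x = 2


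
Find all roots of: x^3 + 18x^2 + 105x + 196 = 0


Let p(x) = x^3 + 18x^2 + 105x + 196. By the rational root theorem (leading coefficient 1), any rational root is an integer divisor of 196: try ±1, ±2, ... in turn.
Test x = 1: value = 320 ≠ 0.
Test x = -1: value = 108 ≠ 0.
Test x = 2: value = 486 ≠ 0.
Test x = -2: value = 50 ≠ 0.
Test x = 4: value = 968 ≠ 0.
Test x = -4: value = 0 ✓, so (x + 4) is a factor.
Synthetic division by (x + 4): bring down 1; 1(-4) + 18 = 14; 14(-4) + 105 = 49; 49(-4) + 196 = 0 → quotient x^2 + 14x + 49, remainder 0.
Solve the quadratic x^2 + 14x + 49 = 0: discriminant = 14^2 - 4(1)(49) = 196 - 196 = 0.
Discriminant = 0, so a double root: x = -14/2 = -7.
Collecting all roots found:

x = -7 (multiplicity 2), x = -4


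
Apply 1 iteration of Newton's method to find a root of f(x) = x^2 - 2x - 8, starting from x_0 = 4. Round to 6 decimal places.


Newton's method: x_(n+1) = x_n - f(x_n)/f'(x_n)
f(x) = x^2 - 2x - 8
f'(x) = 2x - 2

Iteration 1:
  f(4.000000) = 0.000000
  f'(4.000000) = 6.000000
  x_1 = 4.000000 - (0.000000)/(6.000000) = 4.000000

x_1 = 4.000000


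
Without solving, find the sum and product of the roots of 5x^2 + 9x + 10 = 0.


By Vieta's formulas for ax^2 + bx + c = 0:
  Sum of roots = -b/a
  Product of roots = c/a

Here a = 5, b = 9, c = 10
Sum = -(9)/5 = -9/5
Product = 10/5 = 2

Sum = -9/5, Product = 2


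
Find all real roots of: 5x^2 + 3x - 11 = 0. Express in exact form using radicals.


Using the quadratic formula: x = (-b ± sqrt(b^2 - 4ac)) / (2a)
Here a = 5, b = 3, c = -11
Discriminant = b^2 - 4ac = 3^2 - 4(5)(-11) = 9 + 220 = 229
Since discriminant = 229 > 0, there are two real roots.
x = (-3 ± sqrt(229)) / 10
Numerically: x ≈ 1.2133 or x ≈ -1.8133

x = (-3 + sqrt(229)) / 10 or x = (-3 - sqrt(229)) / 10


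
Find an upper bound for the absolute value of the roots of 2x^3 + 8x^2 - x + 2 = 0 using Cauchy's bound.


Cauchy's bound: all roots r satisfy |r| <= 1 + max(|a_i/a_n|) for i = 0,...,n-1
where a_n is the leading coefficient.

Coefficients: [2, 8, -1, 2]
Leading coefficient a_n = 2
Ratios |a_i/a_n|: 4, 1/2, 1
Maximum ratio: 4
Cauchy's bound: |r| <= 1 + 4 = 5

Upper bound = 5


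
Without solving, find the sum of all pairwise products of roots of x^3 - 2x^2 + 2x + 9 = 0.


By Vieta's formulas for x^3 + bx^2 + cx + d = 0:
  r1 + r2 + r3 = -b/a = 2
  r1*r2 + r1*r3 + r2*r3 = c/a = 2
  r1*r2*r3 = -d/a = -9


Sum of pairwise products = 2


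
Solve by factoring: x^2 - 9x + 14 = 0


We need two numbers that multiply to 14 and add to -9.
Those numbers are -7 and -2 (since (-7) * (-2) = 14 and (-7) + (-2) = -9).
So x^2 - 9x + 14 = (x - 7)(x - 2) = 0
Setting each factor to zero: x = 7 or x = 2

x = 2, x = 7


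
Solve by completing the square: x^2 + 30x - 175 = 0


Start: x^2 + 30x - 175 = 0
Move constant: x^2 + 30x = 175
Half of 30 is 15, squared is 225
Add 225 to both sides: x^2 + 30x + 225 = 400
(x + 15)^2 = 400
x + 15 = ±20
x = -15 + 20 = 5 or x = -15 - 20 = -35

x = -35, x = 5


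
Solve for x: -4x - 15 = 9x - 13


Starting with: -4x - 15 = 9x - 13
Move all x terms to left: (-4 - 9)x = -13 + 15
Simplify: -13x = 2
Divide both sides by -13: x = -2/13

x = -2/13


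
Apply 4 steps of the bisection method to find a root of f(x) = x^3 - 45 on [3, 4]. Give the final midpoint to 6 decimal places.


f(x) = x^3 - 45
f(3) = -18 < 0
f(4) = 19 > 0

Step 1: midpoint = (3.000000 + 4.000000)/2 = 3.500000
  f(3.500000) = -2.125000
  f(mid) < 0, so root is in [3.500000, 4.000000]

Step 2: midpoint = (3.500000 + 4.000000)/2 = 3.750000
  f(3.750000) = 7.734375
  f(mid) > 0, so root is in [3.500000, 3.750000]

Step 3: midpoint = (3.500000 + 3.750000)/2 = 3.625000
  f(3.625000) = 2.634766
  f(mid) > 0, so root is in [3.500000, 3.625000]

Step 4: midpoint = (3.500000 + 3.625000)/2 = 3.562500
  f(3.562500) = 0.213135
  f(mid) > 0, so root is in [3.500000, 3.562500]

midpoint = 3.562500


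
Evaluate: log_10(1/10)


We need the exponent such that 10^? = 1/10
10^(-1) = 1/10^1 = 1/10
Therefore log_10(1/10) = -1

-1


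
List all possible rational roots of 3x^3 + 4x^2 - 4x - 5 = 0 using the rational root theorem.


Rational root theorem: possible roots are ±p/q where:
  p divides the constant term (-5): p ∈ {1, 5}
  q divides the leading coefficient (3): q ∈ {1, 3}

All possible rational roots: -5, -5/3, -1, -1/3, 1/3, 1, 5/3, 5

-5, -5/3, -1, -1/3, 1/3, 1, 5/3, 5


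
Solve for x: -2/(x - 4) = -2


Multiply both sides by (x - 4): -2 = -2(x - 4)
Distribute: -2 = -2x + 8
-2x = -2 - 8 = -10
x = 5

x = 5


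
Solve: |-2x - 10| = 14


An absolute value equation |expr| = 14 gives two cases:
Case 1: -2x - 10 = 14
  -2x = 24, so x = -12
Case 2: -2x - 10 = -14
  -2x = -4, so x = 2

x = -12, x = 2


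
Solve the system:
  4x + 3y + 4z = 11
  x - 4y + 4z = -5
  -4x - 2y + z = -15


Using Cramer's rule. Expand each determinant along the first row.
D  = 4*[(-4)*1 - 4*(-2)] - 3*[1*1 - 4*(-4)] + 4*[1*(-2) - (-4)*(-4)]
  = 4*(4) - 3*(17) + 4*(-18) = -107
Dx = 11*[(-4)*1 - 4*(-2)] - 3*[(-5)*1 - 4*(-15)] + 4*[(-5)*(-2) - (-4)*(-15)]
  = 11*(4) - 3*(55) + 4*(-50) = -321
Dy = 4*[(-5)*1 - 4*(-15)] - 11*[1*1 - 4*(-4)] + 4*[1*(-15) - (-5)*(-4)]
  = 4*(55) - 11*(17) + 4*(-35) = -107
Dz = 4*[(-4)*(-15) - (-5)*(-2)] - 3*[1*(-15) - (-5)*(-4)] + 11*[1*(-2) - (-4)*(-4)]
  = 4*(50) - 3*(-35) + 11*(-18) = 107
x = Dx/D = -321/-107 = 3, y = Dy/D = -107/-107 = 1, z = Dz/D = 107/-107 = -1
Check eq1: (4)(3) + (3)(1) + (4)(-1) = 11 = 11 ✓
Check eq2: (1)(3) + (-4)(1) + (4)(-1) = -5 = -5 ✓
Check eq3: (-4)(3) + (-2)(1) + (1)(-1) = -15 = -15 ✓

x = 3, y = 1, z = -1


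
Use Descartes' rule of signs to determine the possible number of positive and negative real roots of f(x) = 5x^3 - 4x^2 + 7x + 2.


Descartes' rule of signs:

For positive roots, count sign changes in f(x) = 5x^3 - 4x^2 + 7x + 2:
Signs of coefficients: +, -, +, +
Number of sign changes: 2
Possible positive real roots: 2, 0

For negative roots, examine f(-x) = -5x^3 - 4x^2 - 7x + 2:
Signs of coefficients: -, -, -, +
Number of sign changes: 1
Possible negative real roots: 1

Positive roots: 2 or 0; Negative roots: 1


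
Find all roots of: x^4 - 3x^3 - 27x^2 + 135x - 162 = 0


Let p(x) = x^4 - 3x^3 - 27x^2 + 135x - 162. By the rational root theorem (leading coefficient 1), any rational root is an integer divisor of 162: try ±1, ±2, ... in turn.
Test x = 1: value = -56 ≠ 0.
Test x = -1: value = -320 ≠ 0.
Test x = 2: value = -8 ≠ 0.
Test x = -2: value = -500 ≠ 0.
Test x = 3: value = 0 ✓, so (x - 3) is a factor.
Synthetic division by (x - 3): bring down 1; 1(3) - 3 = 0; 0(3) - 27 = -27; (-27)(3) + 135 = 54; 54(3) - 162 = 0 → quotient x^3 - 27x + 54, remainder 0.
Continue with the quotient x^3 - 27x + 54 (candidates must divide 54; re-test x = 3 first in case it repeats).
Test x = 3: value = 0 ✓, so (x - 3) is a factor.
Synthetic division by (x - 3): bring down 1; 1(3) + 0 = 3; 3(3) - 27 = -18; (-18)(3) + 54 = 0 → quotient x^2 + 3x - 18, remainder 0.
Solve the quadratic x^2 + 3x - 18 = 0: discriminant = 3^2 - 4(1)(-18) = 9 + 72 = 81.
sqrt(81) = 9, so x = (-3 ± 9)/2: x = 3 or x = -6.
Collecting all roots found:

x = -6, x = 3 (multiplicity 3)


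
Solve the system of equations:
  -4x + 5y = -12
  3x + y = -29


Using Cramer's rule:
Determinant D = (-4)(1) - (3)(5) = -4 - 15 = -19
Dx = (-12)(1) - (-29)(5) = -12 + 145 = 133
Dy = (-4)(-29) - (3)(-12) = 116 + 36 = 152
x = Dx/D = 133/-19 = -7
y = Dy/D = 152/-19 = -8

x = -7, y = -8


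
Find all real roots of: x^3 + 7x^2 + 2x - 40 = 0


Let p(x) = x^3 + 7x^2 + 2x - 40. By the rational root theorem (leading coefficient 1), any rational root is an integer divisor of 40: try ±1, ±2, ... in turn.
Test x = 1: value = -30 ≠ 0.
Test x = -1: value = -36 ≠ 0.
Test x = 2: value = 0 ✓, so (x - 2) is a factor.
Synthetic division by (x - 2): bring down 1; 1(2) + 7 = 9; 9(2) + 2 = 20; 20(2) - 40 = 0 → quotient x^2 + 9x + 20, remainder 0.
Solve the quadratic x^2 + 9x + 20 = 0: discriminant = 9^2 - 4(1)(20) = 81 - 80 = 1.
sqrt(1) = 1, so x = (-9 ± 1)/2: x = -4 or x = -5.

x = -5, x = -4, x = 2


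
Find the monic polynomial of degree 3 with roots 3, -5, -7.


A monic polynomial with roots 3, -5, -7 is:
p(x) = (x - 3)(x + 5)(x + 7)
After multiplying by (x - 3): x - 3
After multiplying by (x + 5): x^2 + 2x - 15
After multiplying by (x + 7): x^3 + 9x^2 - x - 105

x^3 + 9x^2 - x - 105


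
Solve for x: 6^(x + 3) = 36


Express both sides with the same base.
36 = 6^2
Since the bases match, equate exponents: x + 3 = 2
So x = 2 - (3) = -1

x = -1


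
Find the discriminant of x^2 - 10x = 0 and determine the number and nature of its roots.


For ax^2 + bx + c = 0, discriminant D = b^2 - 4ac
Here a = 1, b = -10, c = 0
D = (-10)^2 - 4(1)(0) = 100 - 0 = 100

D = 100 > 0 and is a perfect square (sqrt = 10)
The equation has 2 distinct real rational roots.

Discriminant = 100, 2 distinct real rational roots


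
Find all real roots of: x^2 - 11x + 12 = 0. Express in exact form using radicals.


Using the quadratic formula: x = (-b ± sqrt(b^2 - 4ac)) / (2a)
Here a = 1, b = -11, c = 12
Discriminant = b^2 - 4ac = (-11)^2 - 4(1)(12) = 121 - 48 = 73
Since discriminant = 73 > 0, there are two real roots.
x = (11 ± sqrt(73)) / 2
Numerically: x ≈ 9.7720 or x ≈ 1.2280

x = (11 + sqrt(73)) / 2 or x = (11 - sqrt(73)) / 2


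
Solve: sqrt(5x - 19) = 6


Square both sides: 5x - 19 = 6^2 = 36
5x = 36 + 19 = 55
x = 11
Check: sqrt(5*11 - 19) = sqrt(36) = 6 ✓

x = 11


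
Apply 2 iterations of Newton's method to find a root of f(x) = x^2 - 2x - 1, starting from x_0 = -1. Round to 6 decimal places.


Newton's method: x_(n+1) = x_n - f(x_n)/f'(x_n)
f(x) = x^2 - 2x - 1
f'(x) = 2x - 2

Iteration 1:
  f(-1.000000) = 2.000000
  f'(-1.000000) = -4.000000
  x_1 = -1.000000 - (2.000000)/(-4.000000) = -0.500000

Iteration 2:
  f(-0.500000) = 0.250000
  f'(-0.500000) = -3.000000
  x_2 = -0.500000 - (0.250000)/(-3.000000) = -0.416667

x_2 = -0.416667


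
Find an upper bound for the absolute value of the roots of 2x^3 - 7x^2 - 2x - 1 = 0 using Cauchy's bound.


Cauchy's bound: all roots r satisfy |r| <= 1 + max(|a_i/a_n|) for i = 0,...,n-1
where a_n is the leading coefficient.

Coefficients: [2, -7, -2, -1]
Leading coefficient a_n = 2
Ratios |a_i/a_n|: 7/2, 1, 1/2
Maximum ratio: 7/2
Cauchy's bound: |r| <= 1 + 7/2 = 9/2

Upper bound = 9/2


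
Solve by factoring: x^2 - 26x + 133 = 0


We need two numbers that multiply to 133 and add to -26.
Those numbers are -19 and -7 (since (-19) * (-7) = 133 and (-19) + (-7) = -26).
So x^2 - 26x + 133 = (x - 19)(x - 7) = 0
Setting each factor to zero: x = 19 or x = 7

x = 7, x = 19


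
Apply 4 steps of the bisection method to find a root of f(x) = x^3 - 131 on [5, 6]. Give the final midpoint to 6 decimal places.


f(x) = x^3 - 131
f(5) = -6 < 0
f(6) = 85 > 0

Step 1: midpoint = (5.000000 + 6.000000)/2 = 5.500000
  f(5.500000) = 35.375000
  f(mid) > 0, so root is in [5.000000, 5.500000]

Step 2: midpoint = (5.000000 + 5.500000)/2 = 5.250000
  f(5.250000) = 13.703125
  f(mid) > 0, so root is in [5.000000, 5.250000]

Step 3: midpoint = (5.000000 + 5.250000)/2 = 5.125000
  f(5.125000) = 3.611328
  f(mid) > 0, so root is in [5.000000, 5.125000]

Step 4: midpoint = (5.000000 + 5.125000)/2 = 5.062500
  f(5.062500) = -1.253662
  f(mid) < 0, so root is in [5.062500, 5.125000]

midpoint = 5.062500


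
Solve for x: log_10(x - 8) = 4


Convert to exponential form: x - 8 = 10^4 = 10000
x = 10000 + 8 = 10008
Check: log_10(10008 - 8) = log_10(10000) = log_10(10000) = 4 ✓

x = 10008


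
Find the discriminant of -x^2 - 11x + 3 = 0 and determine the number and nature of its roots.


For ax^2 + bx + c = 0, discriminant D = b^2 - 4ac
Here a = -1, b = -11, c = 3
D = (-11)^2 - 4(-1)(3) = 121 + 12 = 133

D = 133 > 0 but not a perfect square
The equation has 2 distinct real irrational roots.

Discriminant = 133, 2 distinct real irrational roots
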